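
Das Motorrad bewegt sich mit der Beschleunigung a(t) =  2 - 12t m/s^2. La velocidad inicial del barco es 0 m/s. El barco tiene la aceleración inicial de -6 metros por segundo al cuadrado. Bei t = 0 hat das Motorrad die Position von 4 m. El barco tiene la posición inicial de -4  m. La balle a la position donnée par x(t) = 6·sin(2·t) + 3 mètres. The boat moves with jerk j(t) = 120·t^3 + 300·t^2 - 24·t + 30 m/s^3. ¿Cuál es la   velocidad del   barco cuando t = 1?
Necesitamos integrar nuestra ecuación de la sacudida j(t) = 120·t^3 + 300·t^2 - 24·t + 30 2 veces. La integral de la sacudida es la aceleración. Usando a(0) = -6, obtenemos a(t) = 30·t^4 + 100·t^3 - 12·t^2 + 30·t - 6. La integral de la aceleración, con v(0) = 0, da la velocidad: v(t) = t·(6·t^4 + 25·t^3 - 4·t^2 + 15·t - 6). Tenemos la velocidad v(t) = t·(6·t^4 + 25·t^3 - 4·t^2 + 15·t - 6). Sustituyendo t = 1: v(1) = 36.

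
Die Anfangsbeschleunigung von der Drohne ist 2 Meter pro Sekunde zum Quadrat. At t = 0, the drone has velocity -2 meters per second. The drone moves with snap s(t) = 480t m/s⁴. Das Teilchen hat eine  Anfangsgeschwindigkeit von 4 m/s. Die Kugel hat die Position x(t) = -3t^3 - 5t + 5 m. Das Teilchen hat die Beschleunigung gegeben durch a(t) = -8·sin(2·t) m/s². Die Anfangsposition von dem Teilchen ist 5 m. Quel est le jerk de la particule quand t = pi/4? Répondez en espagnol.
Debemos derivar nuestra ecuación de la aceleración a(t) = -8·sin(2·t) 1 vez. Tomando d/dt de a(t), encontramos j(t) = -16·cos(2·t). Tenemos la sacudida j(t) = -16·cos(2·t). Sustituyendo t = pi/4: j(pi/4) = 0.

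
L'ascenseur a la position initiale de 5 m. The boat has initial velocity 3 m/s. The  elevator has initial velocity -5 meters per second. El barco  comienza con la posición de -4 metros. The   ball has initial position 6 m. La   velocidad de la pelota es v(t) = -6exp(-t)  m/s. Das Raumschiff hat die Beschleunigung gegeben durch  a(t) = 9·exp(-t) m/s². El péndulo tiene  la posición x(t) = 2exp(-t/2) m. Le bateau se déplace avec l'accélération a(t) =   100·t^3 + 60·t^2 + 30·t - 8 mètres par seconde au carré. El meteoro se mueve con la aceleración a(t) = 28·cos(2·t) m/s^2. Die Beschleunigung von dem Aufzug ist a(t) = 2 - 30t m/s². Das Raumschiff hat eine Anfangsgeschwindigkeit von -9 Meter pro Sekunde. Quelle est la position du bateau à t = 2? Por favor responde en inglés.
We need to integrate our acceleration equation a(t) = 100·t^3 + 60·t^2 + 30·t - 8 2 times. Taking ∫a(t)dt and applying v(0) = 3, we find v(t) = 25·t^4 + 20·t^3 + 15·t^2 - 8·t + 3. Finding the integral of v(t) and using x(0) = -4: x(t) = 5·t^5 + 5·t^4 + 5·t^3 - 4·t^2 + 3·t - 4. From the given position equation x(t) = 5·t^5 + 5·t^4 + 5·t^3 - 4·t^2 + 3·t - 4, we substitute t = 2 to get x = 266.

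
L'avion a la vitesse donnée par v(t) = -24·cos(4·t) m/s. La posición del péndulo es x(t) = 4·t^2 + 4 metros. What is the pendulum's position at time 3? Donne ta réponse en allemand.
Mit x(t) = 4·t^2 + 4 und Einsetzen von t = 3, finden wir x = 40.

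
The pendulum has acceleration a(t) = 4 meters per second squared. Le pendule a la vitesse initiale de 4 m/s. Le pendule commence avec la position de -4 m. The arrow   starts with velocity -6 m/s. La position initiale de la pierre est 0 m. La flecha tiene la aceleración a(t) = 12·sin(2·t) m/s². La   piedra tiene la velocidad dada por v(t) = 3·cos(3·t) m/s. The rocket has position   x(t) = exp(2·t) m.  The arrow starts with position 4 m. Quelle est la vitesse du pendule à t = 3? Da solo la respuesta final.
La vitesse à t = 3 est v = 16.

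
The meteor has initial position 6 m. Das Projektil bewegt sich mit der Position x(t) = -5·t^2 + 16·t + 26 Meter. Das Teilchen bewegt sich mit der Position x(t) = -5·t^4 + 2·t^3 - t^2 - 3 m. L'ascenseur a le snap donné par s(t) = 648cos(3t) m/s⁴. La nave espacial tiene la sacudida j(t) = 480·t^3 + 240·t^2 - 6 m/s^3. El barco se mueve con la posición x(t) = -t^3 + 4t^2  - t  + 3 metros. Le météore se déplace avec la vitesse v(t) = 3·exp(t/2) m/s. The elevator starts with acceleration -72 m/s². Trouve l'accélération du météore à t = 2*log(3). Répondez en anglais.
Starting from velocity v(t) = 3·exp(t/2), we take 1 derivative. Taking d/dt of v(t), we find a(t) = 3·exp(t/2)/2. From the given acceleration equation a(t) = 3·exp(t/2)/2, we substitute t = 2*log(3) to get a = 9/2.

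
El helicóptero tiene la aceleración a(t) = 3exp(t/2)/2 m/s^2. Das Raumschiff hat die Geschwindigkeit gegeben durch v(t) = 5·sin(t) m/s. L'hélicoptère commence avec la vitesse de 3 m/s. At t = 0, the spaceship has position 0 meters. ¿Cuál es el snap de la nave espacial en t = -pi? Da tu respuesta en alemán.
Um dies zu lösen, müssen wir 3 Ableitungen unserer Gleichung für die Geschwindigkeit v(t) = 5·sin(t) nehmen. Mit d/dt von v(t) finden wir a(t) = 5·cos(t). Die Ableitung von der Beschleunigung ergibt den Ruck: j(t) = -5·sin(t). Durch Ableiten von dem Ruck erhalten wir den Snap: s(t) = -5·cos(t). Aus der Gleichung für den Snap s(t) = -5·cos(t), setzen wir t = -pi ein und erhalten s = 5.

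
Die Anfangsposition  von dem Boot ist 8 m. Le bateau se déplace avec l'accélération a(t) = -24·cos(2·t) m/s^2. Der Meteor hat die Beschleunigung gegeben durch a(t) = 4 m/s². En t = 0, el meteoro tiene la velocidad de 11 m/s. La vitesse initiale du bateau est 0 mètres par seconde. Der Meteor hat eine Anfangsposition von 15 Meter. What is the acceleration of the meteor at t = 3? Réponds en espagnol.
Usando a(t) = 4 y sustituyendo t = 3, encontramos a = 4.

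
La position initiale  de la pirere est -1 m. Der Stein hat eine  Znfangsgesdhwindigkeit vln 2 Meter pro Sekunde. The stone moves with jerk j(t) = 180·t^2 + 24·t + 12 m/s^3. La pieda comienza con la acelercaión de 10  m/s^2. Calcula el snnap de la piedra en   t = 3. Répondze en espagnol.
Para resolver esto, necesitamos tomar 1 derivada de nuestra ecuación de la sacudida j(t) = 180·t^2 + 24·t + 12. Tomando d/dt de j(t), encontramos s(t) = 360·t + 24. De la ecuación del snap s(t) = 360·t + 24, sustituimos t = 3 para obtener s = 1104.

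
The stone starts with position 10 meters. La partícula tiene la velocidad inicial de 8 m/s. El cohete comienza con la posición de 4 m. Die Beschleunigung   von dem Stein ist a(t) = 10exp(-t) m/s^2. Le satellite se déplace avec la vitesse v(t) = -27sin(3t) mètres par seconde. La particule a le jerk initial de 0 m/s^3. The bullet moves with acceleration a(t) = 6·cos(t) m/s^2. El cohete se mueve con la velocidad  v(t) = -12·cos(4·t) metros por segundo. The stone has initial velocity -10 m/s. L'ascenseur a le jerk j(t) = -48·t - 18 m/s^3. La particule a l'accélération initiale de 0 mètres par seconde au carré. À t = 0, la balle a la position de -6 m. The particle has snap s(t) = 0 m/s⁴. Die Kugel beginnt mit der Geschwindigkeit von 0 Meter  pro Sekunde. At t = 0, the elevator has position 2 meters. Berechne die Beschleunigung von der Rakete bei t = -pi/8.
Ausgehend von der Geschwindigkeit v(t) = -12·cos(4·t), nehmen wir 1 Ableitung. Mit d/dt von v(t) finden wir a(t) = 48·sin(4·t). Aus der Gleichung für die Beschleunigung a(t) = 48·sin(4·t), setzen wir t = -pi/8 ein und erhalten a = -48.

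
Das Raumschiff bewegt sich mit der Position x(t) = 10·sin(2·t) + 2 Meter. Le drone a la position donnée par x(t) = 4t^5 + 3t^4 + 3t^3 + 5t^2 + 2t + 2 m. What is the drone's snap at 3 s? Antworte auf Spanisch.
Para resolver esto, necesitamos tomar 4 derivadas de nuestra ecuación de la posición x(t) = 4·t^5 + 3·t^4 + 3·t^3 + 5·t^2 + 2·t + 2. Derivando la posición, obtenemos la velocidad: v(t) = 20·t^4 + 12·t^3 + 9·t^2 + 10·t + 2. Tomando d/dt de v(t), encontramos a(t) = 80·t^3 + 36·t^2 + 18·t + 10. Tomando d/dt de a(t), encontramos j(t) = 240·t^2 + 72·t + 18. Tomando d/dt de j(t), encontramos s(t) = 480·t + 72. Usando s(t) = 480·t + 72 y sustituyendo t = 3, encontramos s = 1512.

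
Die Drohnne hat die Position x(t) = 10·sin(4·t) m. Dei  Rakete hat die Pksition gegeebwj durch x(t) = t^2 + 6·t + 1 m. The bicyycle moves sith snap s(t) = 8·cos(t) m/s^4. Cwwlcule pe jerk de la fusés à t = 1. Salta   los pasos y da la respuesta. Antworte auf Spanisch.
j(1) = 0.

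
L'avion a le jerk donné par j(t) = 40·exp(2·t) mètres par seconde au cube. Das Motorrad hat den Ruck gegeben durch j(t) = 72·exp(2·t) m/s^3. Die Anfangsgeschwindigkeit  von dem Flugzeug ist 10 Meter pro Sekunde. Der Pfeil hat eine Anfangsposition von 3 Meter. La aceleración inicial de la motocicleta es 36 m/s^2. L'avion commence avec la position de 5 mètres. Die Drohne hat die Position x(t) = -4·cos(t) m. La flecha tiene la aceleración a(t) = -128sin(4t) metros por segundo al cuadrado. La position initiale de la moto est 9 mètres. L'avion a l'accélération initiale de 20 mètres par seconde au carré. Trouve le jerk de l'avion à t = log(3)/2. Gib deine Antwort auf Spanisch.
Tenemos la sacudida j(t) = 40·exp(2·t). Sustituyendo t = log(3)/2: j(log(3)/2) = 120.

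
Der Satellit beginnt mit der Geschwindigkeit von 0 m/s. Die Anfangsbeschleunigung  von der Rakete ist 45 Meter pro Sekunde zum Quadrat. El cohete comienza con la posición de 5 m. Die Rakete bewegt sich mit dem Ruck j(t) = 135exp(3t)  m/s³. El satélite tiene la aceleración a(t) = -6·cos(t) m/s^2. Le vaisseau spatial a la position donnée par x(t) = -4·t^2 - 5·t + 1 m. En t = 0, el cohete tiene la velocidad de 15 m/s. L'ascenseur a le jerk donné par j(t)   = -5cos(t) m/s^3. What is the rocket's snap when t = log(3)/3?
We must differentiate our jerk equation j(t) = 135·exp(3·t) 1 time. Taking d/dt of j(t), we find s(t) = 405·exp(3·t). We have snap s(t) = 405·exp(3·t). Substituting t = log(3)/3: s(log(3)/3) = 1215.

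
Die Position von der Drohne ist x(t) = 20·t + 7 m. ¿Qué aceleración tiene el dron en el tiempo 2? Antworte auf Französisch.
Nous devons dériver notre équation de la position x(t) = 20·t + 7 2 fois. En dérivant la position, nous obtenons la vitesse: v(t) = 20. La dérivée de la vitesse donne l'accélération: a(t) = 0. Nous avons l'accélération a(t) = 0. En substituant t = 2: a(2) = 0.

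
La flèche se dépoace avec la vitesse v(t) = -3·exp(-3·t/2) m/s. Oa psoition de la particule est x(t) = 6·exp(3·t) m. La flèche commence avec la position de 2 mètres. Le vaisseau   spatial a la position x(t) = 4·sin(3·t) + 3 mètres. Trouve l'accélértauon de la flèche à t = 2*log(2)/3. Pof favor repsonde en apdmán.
Ausgehend von der Geschwindigkeit v(t) = -3·exp(-3·t/2), nehmen wir 1 Ableitung. Mit d/dt von v(t) finden wir a(t) = 9·exp(-3·t/2)/2. Mit a(t) = 9·exp(-3·t/2)/2 und Einsetzen von t = 2*log(2)/3, finden wir a = 9/4.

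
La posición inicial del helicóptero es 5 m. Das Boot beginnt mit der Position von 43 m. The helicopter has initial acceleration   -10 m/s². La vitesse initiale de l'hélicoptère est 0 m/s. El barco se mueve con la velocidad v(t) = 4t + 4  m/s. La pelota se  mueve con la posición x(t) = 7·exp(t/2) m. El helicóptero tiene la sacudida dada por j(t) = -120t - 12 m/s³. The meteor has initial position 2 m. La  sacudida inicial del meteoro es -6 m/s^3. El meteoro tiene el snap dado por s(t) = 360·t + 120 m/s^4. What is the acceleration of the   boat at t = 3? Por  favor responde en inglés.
We must differentiate our velocity equation v(t) = 4·t + 4 1 time. The derivative of velocity gives acceleration: a(t) = 4. Using a(t) = 4 and substituting t = 3, we find a = 4.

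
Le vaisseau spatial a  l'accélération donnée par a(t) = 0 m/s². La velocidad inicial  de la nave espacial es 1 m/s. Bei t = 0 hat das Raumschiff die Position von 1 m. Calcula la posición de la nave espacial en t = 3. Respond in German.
Wir müssen die Stammfunktion unserer Gleichung für die Beschleunigung a(t) = 0 2-mal finden. Mit ∫a(t)dt und Anwendung von v(0) = 1, finden wir v(t) = 1. Das Integral von der Geschwindigkeit, mit x(0) = 1, ergibt die Position: x(t) = t + 1. Aus der Gleichung für die Position x(t) = t + 1, setzen wir t = 3 ein und erhalten x = 4.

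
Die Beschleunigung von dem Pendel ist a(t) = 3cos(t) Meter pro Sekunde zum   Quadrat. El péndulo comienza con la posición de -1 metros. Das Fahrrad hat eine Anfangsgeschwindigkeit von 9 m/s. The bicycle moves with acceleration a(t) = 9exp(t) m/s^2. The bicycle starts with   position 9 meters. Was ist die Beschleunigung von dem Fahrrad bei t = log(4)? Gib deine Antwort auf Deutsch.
Aus der Gleichung für die Beschleunigung a(t) = 9·exp(t), setzen wir t = log(4) ein und erhalten a = 36.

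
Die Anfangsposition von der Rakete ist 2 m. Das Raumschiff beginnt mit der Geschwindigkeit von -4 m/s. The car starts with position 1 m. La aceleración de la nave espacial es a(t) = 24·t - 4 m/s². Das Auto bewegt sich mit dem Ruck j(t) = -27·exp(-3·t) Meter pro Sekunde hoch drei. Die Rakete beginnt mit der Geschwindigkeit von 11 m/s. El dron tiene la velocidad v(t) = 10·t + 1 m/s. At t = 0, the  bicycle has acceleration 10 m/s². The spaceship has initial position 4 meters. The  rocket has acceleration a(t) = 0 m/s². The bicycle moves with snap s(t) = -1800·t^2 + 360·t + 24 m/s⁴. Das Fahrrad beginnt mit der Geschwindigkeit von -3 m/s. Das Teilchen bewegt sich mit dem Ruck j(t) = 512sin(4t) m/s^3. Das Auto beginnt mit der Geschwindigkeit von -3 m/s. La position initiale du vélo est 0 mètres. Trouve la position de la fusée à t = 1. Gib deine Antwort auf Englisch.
To find the answer, we compute 2 integrals of a(t) = 0. Integrating acceleration and using the initial condition v(0) = 11, we get v(t) = 11. The integral of velocity is position. Using x(0) = 2, we get x(t) = 11·t + 2. Using x(t) = 11·t + 2 and substituting t = 1, we find x = 13.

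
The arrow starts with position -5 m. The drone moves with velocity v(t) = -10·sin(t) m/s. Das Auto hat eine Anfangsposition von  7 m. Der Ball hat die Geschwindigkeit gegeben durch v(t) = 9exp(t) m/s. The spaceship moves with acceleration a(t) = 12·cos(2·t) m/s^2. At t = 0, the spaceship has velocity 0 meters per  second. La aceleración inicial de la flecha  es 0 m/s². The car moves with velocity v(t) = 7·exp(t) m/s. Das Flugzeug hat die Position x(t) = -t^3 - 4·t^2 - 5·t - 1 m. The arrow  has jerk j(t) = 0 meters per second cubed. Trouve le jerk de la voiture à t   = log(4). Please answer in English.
To solve this, we need to take 2 derivatives of our velocity equation v(t) = 7·exp(t). Differentiating velocity, we get acceleration: a(t) = 7·exp(t). The derivative of acceleration gives jerk: j(t) = 7·exp(t). We have jerk j(t) = 7·exp(t). Substituting t = log(4): j(log(4)) = 28.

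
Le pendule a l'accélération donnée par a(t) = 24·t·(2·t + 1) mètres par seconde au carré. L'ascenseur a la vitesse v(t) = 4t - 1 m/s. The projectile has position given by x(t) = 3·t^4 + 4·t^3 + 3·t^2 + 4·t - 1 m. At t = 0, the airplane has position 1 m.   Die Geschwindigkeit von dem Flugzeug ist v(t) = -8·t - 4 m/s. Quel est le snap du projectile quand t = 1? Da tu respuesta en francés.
Nous devons dériver notre équation de la position x(t) = 3·t^4 + 4·t^3 + 3·t^2 + 4·t - 1 4 fois. En prenant d/dt de x(t), nous trouvons v(t) = 12·t^3 + 12·t^2 + 6·t + 4. En prenant d/dt de v(t), nous trouvons a(t) = 36·t^2 + 24·t + 6. En dérivant l'accélération, nous obtenons le jerk: j(t) = 72·t + 24. La dérivée du jerk donne le snap: s(t) = 72. Nous avons le snap s(t) = 72. En substituant t = 1: s(1) = 72.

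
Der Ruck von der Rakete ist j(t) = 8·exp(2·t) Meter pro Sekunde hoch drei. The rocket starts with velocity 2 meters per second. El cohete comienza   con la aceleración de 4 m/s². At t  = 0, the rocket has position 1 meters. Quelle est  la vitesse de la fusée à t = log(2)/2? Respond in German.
Wir müssen die Stammfunktion unserer Gleichung für den Ruck j(t) = 8·exp(2·t) 2-mal finden. Durch Integration von dem Ruck und Verwendung der Anfangsbedingung a(0) = 4, erhalten wir a(t) = 4·exp(2·t). Mit ∫a(t)dt und Anwendung von v(0) = 2, finden wir v(t) = 2·exp(2·t). Wir haben die Geschwindigkeit v(t) = 2·exp(2·t). Durch Einsetzen von t = log(2)/2: v(log(2)/2) = 4.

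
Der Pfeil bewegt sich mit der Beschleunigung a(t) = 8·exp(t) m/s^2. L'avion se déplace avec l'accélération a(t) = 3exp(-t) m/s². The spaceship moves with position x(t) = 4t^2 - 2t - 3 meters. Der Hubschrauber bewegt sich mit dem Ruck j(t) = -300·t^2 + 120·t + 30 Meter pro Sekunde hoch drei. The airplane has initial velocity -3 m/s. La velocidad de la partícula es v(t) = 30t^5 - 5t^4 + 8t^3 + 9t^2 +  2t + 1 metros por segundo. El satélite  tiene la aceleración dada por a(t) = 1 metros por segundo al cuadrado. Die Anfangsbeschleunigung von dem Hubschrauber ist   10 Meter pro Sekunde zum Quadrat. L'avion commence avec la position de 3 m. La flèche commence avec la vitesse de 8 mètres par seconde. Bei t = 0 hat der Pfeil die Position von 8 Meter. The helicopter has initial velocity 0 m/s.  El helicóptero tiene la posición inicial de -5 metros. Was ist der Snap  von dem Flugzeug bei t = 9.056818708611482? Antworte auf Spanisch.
Debemos derivar nuestra ecuación de la aceleración a(t) = 3·exp(-t) 2 veces. La derivada de la aceleración da la sacudida: j(t) = -3·exp(-t). La derivada de la sacudida da el snap: s(t) = 3·exp(-t). Tenemos el snap s(t) = 3·exp(-t). Sustituyendo t = 9.056818708611482: s(9.056818708611482) = 0.000349779913464388.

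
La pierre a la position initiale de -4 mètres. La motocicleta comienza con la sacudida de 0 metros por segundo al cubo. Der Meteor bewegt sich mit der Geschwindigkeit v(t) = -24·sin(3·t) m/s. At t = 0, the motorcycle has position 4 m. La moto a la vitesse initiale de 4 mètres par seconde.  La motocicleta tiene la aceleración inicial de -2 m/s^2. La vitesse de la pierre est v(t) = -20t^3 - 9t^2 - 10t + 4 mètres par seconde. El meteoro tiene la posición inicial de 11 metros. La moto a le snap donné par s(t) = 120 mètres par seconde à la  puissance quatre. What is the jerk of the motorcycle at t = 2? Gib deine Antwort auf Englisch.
To find the answer, we compute 1 integral of s(t) = 120. The antiderivative of snap is jerk. Using j(0) = 0, we get j(t) = 120·t. Using j(t) = 120·t and substituting t = 2, we find j = 240.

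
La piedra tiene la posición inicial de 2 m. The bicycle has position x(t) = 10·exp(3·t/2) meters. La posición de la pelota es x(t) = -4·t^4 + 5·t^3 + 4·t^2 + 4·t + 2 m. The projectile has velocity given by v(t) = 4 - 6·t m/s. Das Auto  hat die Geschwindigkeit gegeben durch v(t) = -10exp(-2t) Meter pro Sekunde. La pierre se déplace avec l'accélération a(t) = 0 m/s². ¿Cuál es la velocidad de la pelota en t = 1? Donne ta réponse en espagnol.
Para resolver esto, necesitamos tomar 1 derivada de nuestra ecuación de la posición x(t) = -4·t^4 + 5·t^3 + 4·t^2 + 4·t + 2. Derivando la posición, obtenemos la velocidad: v(t) = -16·t^3 + 15·t^2 + 8·t + 4. De la ecuación de la velocidad v(t) = -16·t^3 + 15·t^2 + 8·t + 4, sustituimos t = 1 para obtener v = 11.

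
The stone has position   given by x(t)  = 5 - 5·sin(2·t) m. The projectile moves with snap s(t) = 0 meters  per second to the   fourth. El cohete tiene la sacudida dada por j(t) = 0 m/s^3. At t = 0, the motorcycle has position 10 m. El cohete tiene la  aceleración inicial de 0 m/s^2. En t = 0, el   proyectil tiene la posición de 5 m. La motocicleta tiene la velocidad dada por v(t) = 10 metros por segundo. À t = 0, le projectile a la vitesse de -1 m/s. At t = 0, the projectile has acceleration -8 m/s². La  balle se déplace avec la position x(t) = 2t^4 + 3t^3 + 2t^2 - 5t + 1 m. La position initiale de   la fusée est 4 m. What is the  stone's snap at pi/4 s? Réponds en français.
En partant de la position x(t) = 5 - 5·sin(2·t), nous prenons 4 dérivées. En dérivant la position, nous obtenons la vitesse: v(t) = -10·cos(2·t). La dérivée de la vitesse donne l'accélération: a(t) = 20·sin(2·t). En dérivant l'accélération, nous obtenons le jerk: j(t) = 40·cos(2·t). En dérivant le jerk, nous obtenons le snap: s(t) = -80·sin(2·t). De l'équation du snap s(t) = -80·sin(2·t), nous substituons t = pi/4 pour obtenir s = -80.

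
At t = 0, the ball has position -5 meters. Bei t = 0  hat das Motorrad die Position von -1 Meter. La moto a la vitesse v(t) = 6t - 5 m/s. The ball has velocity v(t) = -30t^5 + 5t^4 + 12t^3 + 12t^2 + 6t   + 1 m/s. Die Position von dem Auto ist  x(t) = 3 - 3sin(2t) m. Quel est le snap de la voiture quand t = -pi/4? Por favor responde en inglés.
Starting from position x(t) = 3 - 3·sin(2·t), we take 4 derivatives. Taking d/dt of x(t), we find v(t) = -6·cos(2·t). The derivative of velocity gives acceleration: a(t) = 12·sin(2·t). Differentiating acceleration, we get jerk: j(t) = 24·cos(2·t). The derivative of jerk gives snap: s(t) = -48·sin(2·t). Using s(t) = -48·sin(2·t) and substituting t = -pi/4, we find s = 48.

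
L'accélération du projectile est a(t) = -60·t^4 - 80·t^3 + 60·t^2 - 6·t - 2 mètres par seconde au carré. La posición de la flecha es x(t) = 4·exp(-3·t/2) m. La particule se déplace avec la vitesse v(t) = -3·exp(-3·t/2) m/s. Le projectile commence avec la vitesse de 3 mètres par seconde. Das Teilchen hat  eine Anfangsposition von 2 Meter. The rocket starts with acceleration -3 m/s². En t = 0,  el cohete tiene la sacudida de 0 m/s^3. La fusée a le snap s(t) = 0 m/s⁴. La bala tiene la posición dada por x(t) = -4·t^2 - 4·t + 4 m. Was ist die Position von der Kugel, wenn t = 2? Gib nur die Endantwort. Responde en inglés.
At t = 2, x = -20.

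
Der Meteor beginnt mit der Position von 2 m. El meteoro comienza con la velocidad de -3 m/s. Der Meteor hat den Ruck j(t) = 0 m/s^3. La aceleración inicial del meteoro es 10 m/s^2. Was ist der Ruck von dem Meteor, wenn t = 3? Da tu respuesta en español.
Tenemos la sacudida j(t) = 0. Sustituyendo t = 3: j(3) = 0.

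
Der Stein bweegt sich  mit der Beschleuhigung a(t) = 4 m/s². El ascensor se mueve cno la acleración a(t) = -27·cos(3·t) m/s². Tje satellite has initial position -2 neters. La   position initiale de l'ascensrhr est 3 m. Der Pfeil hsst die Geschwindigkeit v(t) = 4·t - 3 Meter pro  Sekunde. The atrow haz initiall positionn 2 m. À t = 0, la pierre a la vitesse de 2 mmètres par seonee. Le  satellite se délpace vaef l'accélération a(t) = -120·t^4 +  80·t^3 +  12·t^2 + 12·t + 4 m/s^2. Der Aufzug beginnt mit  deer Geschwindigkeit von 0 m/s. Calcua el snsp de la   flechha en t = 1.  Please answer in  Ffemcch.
Nous devons dériver notre équation de la vitesse v(t) = 4·t - 3 3 fois. En dérivant la vitesse, nous obtenons l'accélération: a(t) = 4. En dérivant l'accélération, nous obtenons le jerk: j(t) = 0. En prenant d/dt de j(t), nous trouvons s(t) = 0. En utilisant s(t) = 0 et en substituant t = 1, nous trouvons s = 0.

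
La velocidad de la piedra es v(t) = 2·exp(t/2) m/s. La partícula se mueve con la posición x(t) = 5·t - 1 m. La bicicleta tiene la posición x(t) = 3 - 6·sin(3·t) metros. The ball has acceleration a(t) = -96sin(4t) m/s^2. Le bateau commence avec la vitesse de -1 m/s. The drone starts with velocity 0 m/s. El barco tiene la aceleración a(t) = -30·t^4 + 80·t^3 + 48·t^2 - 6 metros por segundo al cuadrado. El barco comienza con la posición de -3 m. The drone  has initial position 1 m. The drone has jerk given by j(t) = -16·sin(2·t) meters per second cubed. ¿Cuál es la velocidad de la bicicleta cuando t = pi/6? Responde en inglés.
Starting from position x(t) = 3 - 6·sin(3·t), we take 1 derivative. Taking d/dt of x(t), we find v(t) = -18·cos(3·t). We have velocity v(t) = -18·cos(3·t). Substituting t = pi/6: v(pi/6) = 0.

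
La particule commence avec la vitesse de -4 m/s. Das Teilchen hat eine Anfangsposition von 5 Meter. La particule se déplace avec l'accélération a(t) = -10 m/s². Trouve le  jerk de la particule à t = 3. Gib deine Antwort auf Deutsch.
Um dies zu lösen, müssen wir 1 Ableitung unserer Gleichung für die Beschleunigung a(t) = -10 nehmen. Die Ableitung von der Beschleunigung ergibt den Ruck: j(t) = 0. Mit j(t) = 0 und Einsetzen von t = 3, finden wir j = 0.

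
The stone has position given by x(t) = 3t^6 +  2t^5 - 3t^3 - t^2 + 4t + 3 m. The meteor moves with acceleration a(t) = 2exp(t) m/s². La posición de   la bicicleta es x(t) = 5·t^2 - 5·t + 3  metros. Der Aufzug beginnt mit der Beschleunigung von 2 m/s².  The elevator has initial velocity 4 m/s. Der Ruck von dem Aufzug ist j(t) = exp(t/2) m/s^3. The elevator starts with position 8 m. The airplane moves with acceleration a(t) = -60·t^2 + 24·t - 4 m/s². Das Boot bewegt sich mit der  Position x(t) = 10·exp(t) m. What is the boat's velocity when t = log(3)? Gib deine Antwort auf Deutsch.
Um dies zu lösen, müssen wir 1 Ableitung unserer Gleichung für die Position x(t) = 10·exp(t) nehmen. Mit d/dt von x(t) finden wir v(t) = 10·exp(t). Aus der Gleichung für die Geschwindigkeit v(t) = 10·exp(t), setzen wir t = log(3) ein und erhalten v = 30.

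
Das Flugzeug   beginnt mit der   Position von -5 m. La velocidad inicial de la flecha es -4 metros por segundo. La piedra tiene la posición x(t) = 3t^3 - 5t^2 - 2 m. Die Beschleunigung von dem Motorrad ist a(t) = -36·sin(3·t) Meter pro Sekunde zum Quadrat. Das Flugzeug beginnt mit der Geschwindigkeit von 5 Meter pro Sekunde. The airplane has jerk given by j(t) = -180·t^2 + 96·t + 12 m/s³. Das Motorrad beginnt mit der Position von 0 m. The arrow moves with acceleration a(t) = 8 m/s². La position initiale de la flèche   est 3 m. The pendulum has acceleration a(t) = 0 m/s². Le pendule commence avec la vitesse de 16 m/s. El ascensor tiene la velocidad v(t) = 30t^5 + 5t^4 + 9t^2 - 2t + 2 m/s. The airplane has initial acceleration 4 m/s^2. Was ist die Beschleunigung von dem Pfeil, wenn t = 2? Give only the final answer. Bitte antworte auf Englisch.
The answer is 8.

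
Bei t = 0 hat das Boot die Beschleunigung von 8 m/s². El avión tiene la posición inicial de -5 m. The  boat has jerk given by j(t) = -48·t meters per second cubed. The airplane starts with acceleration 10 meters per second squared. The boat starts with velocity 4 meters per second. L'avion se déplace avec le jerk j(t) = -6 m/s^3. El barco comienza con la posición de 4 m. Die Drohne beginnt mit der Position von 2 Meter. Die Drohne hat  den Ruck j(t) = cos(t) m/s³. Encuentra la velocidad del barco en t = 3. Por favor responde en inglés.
We must find the antiderivative of our jerk equation j(t) = -48·t 2 times. Integrating jerk and using the initial condition a(0) = 8, we get a(t) = 8 - 24·t^2. The antiderivative of acceleration is velocity. Using v(0) = 4, we get v(t) = -8·t^3 + 8·t + 4. Using v(t) = -8·t^3 + 8·t + 4 and substituting t = 3, we find v = -188.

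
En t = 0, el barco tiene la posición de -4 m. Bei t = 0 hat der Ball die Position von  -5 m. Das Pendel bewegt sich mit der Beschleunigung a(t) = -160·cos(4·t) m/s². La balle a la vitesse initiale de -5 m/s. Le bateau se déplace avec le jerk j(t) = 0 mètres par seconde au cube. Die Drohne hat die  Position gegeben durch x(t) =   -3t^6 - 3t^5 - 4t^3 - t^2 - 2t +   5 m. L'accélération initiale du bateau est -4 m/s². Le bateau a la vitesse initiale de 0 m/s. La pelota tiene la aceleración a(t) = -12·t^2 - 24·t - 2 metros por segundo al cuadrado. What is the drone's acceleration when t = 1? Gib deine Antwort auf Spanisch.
Debemos derivar nuestra ecuación de la posición x(t) = -3·t^6 - 3·t^5 - 4·t^3 - t^2 - 2·t + 5 2 veces. Tomando d/dt de x(t), encontramos v(t) = -18·t^5 - 15·t^4 - 12·t^2 - 2·t - 2. Tomando d/dt de v(t), encontramos a(t) = -90·t^4 - 60·t^3 - 24·t - 2. Tenemos la aceleración a(t) = -90·t^4 - 60·t^3 - 24·t - 2. Sustituyendo t = 1: a(1) = -176.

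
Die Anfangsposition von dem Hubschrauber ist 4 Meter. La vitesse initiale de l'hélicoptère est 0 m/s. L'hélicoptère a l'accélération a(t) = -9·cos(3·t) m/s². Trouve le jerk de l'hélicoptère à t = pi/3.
Nous devons dériver notre équation de l'accélération a(t) = -9·cos(3·t) 1 fois. La dérivée de l'accélération donne le jerk: j(t) = 27·sin(3·t). Nous avons le jerk j(t) = 27·sin(3·t). En substituant t = pi/3: j(pi/3) = 0.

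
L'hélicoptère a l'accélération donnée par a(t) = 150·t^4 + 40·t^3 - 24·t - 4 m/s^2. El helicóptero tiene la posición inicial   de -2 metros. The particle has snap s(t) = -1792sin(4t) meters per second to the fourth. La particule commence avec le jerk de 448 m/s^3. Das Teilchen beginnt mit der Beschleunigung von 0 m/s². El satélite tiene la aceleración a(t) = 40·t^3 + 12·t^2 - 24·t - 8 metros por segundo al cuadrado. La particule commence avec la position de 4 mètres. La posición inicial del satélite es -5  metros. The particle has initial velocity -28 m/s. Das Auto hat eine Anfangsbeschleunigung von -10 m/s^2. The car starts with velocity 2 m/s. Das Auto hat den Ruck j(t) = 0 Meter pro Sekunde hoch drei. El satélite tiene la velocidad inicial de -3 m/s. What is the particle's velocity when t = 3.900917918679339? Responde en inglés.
We must find the antiderivative of our snap equation s(t) = -1792·sin(4·t) 3 times. Finding the antiderivative of s(t) and using j(0) = 448: j(t) = 448·cos(4·t). The antiderivative of jerk, with a(0) = 0, gives acceleration: a(t) = 112·sin(4·t). Taking ∫a(t)dt and applying v(0) = -28, we find v(t) = -28·cos(4·t). Using v(t) = -28·cos(4·t) and substituting t = 3.900917918679339, we find v = 27.8478636607339.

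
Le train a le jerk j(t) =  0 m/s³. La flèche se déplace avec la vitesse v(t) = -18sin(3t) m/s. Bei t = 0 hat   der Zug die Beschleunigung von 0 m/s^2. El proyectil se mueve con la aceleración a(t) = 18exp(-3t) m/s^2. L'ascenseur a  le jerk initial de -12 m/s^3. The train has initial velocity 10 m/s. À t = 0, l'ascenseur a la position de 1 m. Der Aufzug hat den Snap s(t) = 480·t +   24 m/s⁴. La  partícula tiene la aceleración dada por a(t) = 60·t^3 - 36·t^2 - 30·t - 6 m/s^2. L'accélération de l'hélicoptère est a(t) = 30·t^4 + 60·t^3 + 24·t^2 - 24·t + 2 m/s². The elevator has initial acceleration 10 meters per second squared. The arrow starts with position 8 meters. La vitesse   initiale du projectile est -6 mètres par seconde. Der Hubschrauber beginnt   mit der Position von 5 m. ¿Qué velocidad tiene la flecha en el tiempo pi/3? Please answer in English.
Using v(t) = -18·sin(3·t) and substituting t = pi/3, we find v = 0.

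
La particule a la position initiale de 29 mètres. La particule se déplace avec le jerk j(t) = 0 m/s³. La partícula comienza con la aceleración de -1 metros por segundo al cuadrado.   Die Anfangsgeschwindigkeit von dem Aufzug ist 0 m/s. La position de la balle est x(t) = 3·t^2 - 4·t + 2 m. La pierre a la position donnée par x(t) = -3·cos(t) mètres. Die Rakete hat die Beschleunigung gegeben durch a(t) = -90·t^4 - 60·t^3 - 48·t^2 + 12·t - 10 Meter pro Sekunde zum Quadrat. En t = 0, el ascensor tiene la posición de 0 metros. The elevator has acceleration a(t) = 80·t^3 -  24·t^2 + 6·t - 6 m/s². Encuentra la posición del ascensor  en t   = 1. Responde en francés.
En partant de l'accélération a(t) = 80·t^3 - 24·t^2 + 6·t - 6, nous prenons 2 intégrales. En prenant ∫a(t)dt et en appliquant v(0) = 0, nous trouvons v(t) = t·(20·t^3 - 8·t^2 + 3·t - 6). En intégrant la vitesse et en utilisant la condition initiale x(0) = 0, nous obtenons x(t) = 4·t^5 - 2·t^4 + t^3 - 3·t^2. Nous avons la position x(t) = 4·t^5 - 2·t^4 + t^3 - 3·t^2. En substituant t = 1: x(1) = 0.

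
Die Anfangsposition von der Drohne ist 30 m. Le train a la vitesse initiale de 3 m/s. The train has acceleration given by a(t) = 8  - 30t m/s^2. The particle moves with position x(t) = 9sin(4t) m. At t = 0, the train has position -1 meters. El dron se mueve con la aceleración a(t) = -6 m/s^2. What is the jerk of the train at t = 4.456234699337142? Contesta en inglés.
Starting from acceleration a(t) = 8 - 30·t, we take 1 derivative. The derivative of acceleration gives jerk: j(t) = -30. We have jerk j(t) = -30. Substituting t = 4.456234699337142: j(4.456234699337142) = -30.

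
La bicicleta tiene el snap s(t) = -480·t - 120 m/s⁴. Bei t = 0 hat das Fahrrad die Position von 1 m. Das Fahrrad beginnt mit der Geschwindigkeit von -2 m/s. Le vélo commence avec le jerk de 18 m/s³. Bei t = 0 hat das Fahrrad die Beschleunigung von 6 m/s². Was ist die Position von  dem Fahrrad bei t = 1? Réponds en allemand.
Um dies zu lösen, müssen wir 4 Integrale unserer Gleichung für den Snap s(t) = -480·t - 120 finden. Die Stammfunktion von dem Snap ist der Ruck. Mit j(0) = 18 erhalten wir j(t) = -240·t^2 - 120·t + 18. Durch Integration von dem Ruck und Verwendung der Anfangsbedingung a(0) = 6, erhalten wir a(t) = -80·t^3 - 60·t^2 + 18·t + 6. Mit ∫a(t)dt und Anwendung von v(0) = -2, finden wir v(t) = -20·t^4 - 20·t^3 + 9·t^2 + 6·t - 2. Mit ∫v(t)dt und Anwendung von x(0) = 1, finden wir x(t) = -4·t^5 - 5·t^4 + 3·t^3 + 3·t^2 - 2·t + 1. Wir haben die Position x(t) = -4·t^5 - 5·t^4 + 3·t^3 + 3·t^2 - 2·t + 1. Durch Einsetzen von t = 1: x(1) = -4.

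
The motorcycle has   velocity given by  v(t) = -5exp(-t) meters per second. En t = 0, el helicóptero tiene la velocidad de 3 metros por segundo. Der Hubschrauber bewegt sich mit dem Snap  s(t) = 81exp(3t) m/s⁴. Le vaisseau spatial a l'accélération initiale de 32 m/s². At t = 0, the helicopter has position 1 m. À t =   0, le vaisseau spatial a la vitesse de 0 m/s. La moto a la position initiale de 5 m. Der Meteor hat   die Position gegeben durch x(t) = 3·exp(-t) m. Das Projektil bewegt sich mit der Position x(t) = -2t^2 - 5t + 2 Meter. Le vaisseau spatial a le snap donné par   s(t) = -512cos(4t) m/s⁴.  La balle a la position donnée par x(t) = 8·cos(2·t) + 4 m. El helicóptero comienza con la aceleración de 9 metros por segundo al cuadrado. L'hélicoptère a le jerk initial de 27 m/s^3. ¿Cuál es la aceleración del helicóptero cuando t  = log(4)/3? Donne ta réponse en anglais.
We need to integrate our snap equation s(t) = 81·exp(3·t) 2 times. Finding the antiderivative of s(t) and using j(0) = 27: j(t) = 27·exp(3·t). The antiderivative of jerk, with a(0) = 9, gives acceleration: a(t) = 9·exp(3·t). Using a(t) = 9·exp(3·t) and substituting t = log(4)/3, we find a = 36.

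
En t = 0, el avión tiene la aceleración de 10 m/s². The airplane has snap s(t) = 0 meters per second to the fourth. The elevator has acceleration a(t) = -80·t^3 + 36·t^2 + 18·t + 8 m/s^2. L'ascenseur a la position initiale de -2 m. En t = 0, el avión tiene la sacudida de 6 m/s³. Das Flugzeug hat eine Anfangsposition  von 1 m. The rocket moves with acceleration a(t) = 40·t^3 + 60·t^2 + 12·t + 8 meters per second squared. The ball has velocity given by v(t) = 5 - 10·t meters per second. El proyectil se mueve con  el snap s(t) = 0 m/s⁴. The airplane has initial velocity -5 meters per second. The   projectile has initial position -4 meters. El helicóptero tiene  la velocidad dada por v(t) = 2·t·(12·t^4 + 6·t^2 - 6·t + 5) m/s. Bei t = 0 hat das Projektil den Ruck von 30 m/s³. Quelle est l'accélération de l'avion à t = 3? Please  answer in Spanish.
Necesitamos integrar nuestra ecuación del snap s(t) = 0 2 veces. Integrando el snap y usando la condición inicial j(0) = 6, obtenemos j(t) = 6. Tomando ∫j(t)dt y aplicando a(0) = 10, encontramos a(t) = 6·t + 10. De la ecuación de la aceleración a(t) = 6·t + 10, sustituimos t = 3 para obtener a = 28.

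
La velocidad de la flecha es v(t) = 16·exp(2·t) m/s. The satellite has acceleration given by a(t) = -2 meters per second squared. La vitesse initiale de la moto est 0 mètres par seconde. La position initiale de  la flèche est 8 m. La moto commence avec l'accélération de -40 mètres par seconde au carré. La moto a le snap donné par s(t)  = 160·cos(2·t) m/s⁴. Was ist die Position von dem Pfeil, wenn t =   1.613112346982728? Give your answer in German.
Um dies zu lösen, müssen wir 1 Stammfunktion unserer Gleichung für die Geschwindigkeit v(t) = 16·exp(2·t) finden. Die Stammfunktion von der Geschwindigkeit, mit x(0) = 8, ergibt die Position: x(t) = 8·exp(2·t). Mit x(t) = 8·exp(2·t) und Einsetzen von t = 1.613112346982728, finden wir x = 201.475187660897.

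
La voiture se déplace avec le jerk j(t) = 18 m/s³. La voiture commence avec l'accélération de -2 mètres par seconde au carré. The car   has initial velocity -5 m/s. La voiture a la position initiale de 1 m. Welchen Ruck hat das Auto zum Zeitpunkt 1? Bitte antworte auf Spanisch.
Tenemos la sacudida j(t) = 18. Sustituyendo t = 1: j(1) = 18.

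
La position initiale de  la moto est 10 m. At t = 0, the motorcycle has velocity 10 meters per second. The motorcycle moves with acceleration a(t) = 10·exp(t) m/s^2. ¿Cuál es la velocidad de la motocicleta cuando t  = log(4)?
Debemos encontrar la integral de nuestra ecuación de la aceleración a(t) = 10·exp(t) 1 vez. Tomando ∫a(t)dt y aplicando v(0) = 10, encontramos v(t) = 10·exp(t). De la ecuación de la velocidad v(t) = 10·exp(t), sustituimos t = log(4) para obtener v = 40.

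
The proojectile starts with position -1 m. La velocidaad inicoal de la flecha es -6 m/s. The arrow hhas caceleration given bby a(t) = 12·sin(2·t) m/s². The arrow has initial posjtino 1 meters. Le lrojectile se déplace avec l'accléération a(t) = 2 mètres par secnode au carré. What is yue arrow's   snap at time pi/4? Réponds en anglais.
Starting from acceleration a(t) = 12·sin(2·t), we take 2 derivatives. The derivative of acceleration gives jerk: j(t) = 24·cos(2·t). Taking d/dt of j(t), we find s(t) = -48·sin(2·t). From the given snap equation s(t) = -48·sin(2·t), we substitute t = pi/4 to get s = -48.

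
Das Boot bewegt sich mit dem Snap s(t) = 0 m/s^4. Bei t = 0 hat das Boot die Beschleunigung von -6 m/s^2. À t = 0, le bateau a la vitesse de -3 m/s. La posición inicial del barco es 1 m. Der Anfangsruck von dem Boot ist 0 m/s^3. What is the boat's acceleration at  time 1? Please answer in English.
To find the answer, we compute 2 integrals of s(t) = 0. Integrating snap and using the initial condition j(0) = 0, we get j(t) = 0. Taking ∫j(t)dt and applying a(0) = -6, we find a(t) = -6. From the given acceleration equation a(t) = -6, we substitute t = 1 to get a = -6.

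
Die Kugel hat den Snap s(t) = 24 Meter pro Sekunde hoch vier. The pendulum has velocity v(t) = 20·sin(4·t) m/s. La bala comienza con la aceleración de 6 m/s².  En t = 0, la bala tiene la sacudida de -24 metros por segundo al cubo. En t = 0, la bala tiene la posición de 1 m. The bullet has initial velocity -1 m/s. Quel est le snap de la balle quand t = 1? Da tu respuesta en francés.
De l'équation du snap s(t) = 24, nous substituons t = 1 pour obtenir s = 24.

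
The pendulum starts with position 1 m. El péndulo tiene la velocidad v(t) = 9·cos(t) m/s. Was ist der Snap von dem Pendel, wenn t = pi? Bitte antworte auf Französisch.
Pour résoudre ceci, nous devons prendre 3 dérivées de notre équation de la vitesse v(t) = 9·cos(t). En dérivant la vitesse, nous obtenons l'accélération: a(t) = -9·sin(t). En dérivant l'accélération, nous obtenons le jerk: j(t) = -9·cos(t). En dérivant le jerk, nous obtenons le snap: s(t) = 9·sin(t). En utilisant s(t) = 9·sin(t) et en substituant t = pi, nous trouvons s = 0.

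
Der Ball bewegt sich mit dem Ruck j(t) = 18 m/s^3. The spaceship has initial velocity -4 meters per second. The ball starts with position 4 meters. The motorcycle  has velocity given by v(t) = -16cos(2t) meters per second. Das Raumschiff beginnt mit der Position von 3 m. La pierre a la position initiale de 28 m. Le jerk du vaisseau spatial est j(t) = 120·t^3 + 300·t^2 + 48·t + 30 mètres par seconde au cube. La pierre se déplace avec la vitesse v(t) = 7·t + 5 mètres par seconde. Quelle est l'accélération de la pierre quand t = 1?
En partant de la vitesse v(t) = 7·t + 5, nous prenons 1 dérivée. En prenant d/dt de v(t), nous trouvons a(t) = 7. Nous avons l'accélération a(t) = 7. En substituant t = 1: a(1) = 7.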